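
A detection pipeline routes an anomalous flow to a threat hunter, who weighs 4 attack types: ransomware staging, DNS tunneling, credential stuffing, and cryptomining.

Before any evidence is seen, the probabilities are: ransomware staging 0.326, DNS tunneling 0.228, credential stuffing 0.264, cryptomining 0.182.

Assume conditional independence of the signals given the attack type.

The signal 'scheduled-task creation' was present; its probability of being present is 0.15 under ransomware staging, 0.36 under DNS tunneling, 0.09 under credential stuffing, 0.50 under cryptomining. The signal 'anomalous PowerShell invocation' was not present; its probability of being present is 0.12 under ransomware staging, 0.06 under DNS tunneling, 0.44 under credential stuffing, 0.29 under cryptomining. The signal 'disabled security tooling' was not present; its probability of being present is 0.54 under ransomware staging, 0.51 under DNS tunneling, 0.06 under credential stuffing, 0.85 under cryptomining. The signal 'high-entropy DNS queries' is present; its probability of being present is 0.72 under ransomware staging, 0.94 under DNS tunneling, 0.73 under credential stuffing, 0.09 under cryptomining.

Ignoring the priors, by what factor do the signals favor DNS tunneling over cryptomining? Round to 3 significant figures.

32.5

The Bayes factor is the ratio of the joint likelihoods of the signal pattern under the two hypotheses (using 1 − P(present | H) for each absent signal).
  DNS tunneling: 0.36 × (1 − 0.06) × (1 − 0.51) × 0.94 = 0.15587
  cryptomining: 0.50 × (1 − 0.29) × (1 − 0.85) × 0.09 = 0.0047925
Bayes factor = 0.15587 / 0.0047925 ≈ 32.5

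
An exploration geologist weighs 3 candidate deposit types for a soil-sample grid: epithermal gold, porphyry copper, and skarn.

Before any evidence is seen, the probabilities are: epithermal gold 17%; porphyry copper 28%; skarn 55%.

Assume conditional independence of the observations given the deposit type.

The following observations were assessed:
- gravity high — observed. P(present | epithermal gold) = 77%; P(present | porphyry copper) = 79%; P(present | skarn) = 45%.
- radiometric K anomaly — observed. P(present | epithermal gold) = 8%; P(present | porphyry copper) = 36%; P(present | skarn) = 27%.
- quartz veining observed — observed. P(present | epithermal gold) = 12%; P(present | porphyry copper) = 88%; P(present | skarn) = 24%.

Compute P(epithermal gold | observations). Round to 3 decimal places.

For each hypothesis, the unnormalized posterior weight is prior × product of the observation likelihoods:
  epithermal gold: 0.17 × 0.77 × 0.08 × 0.12 = 0.0012566
  porphyry copper: 0.28 × 0.79 × 0.36 × 0.88 = 0.070076
  skarn: 0.55 × 0.45 × 0.27 × 0.24 = 0.016038
Marginal likelihood of the evidence = 0.087371.
P(epithermal gold | evidence) = 0.0012566 / 0.087371 ≈ 0.014.

0.014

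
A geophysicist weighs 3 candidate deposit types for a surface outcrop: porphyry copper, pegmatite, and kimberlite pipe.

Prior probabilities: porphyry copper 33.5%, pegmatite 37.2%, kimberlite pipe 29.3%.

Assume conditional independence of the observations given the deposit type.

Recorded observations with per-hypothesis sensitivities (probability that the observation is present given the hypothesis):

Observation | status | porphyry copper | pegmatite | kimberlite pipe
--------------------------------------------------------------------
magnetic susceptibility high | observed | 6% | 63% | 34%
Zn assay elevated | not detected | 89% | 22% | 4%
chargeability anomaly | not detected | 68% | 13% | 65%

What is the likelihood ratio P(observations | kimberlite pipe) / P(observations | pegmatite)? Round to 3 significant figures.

The Bayes factor is the ratio of the joint likelihoods of the evidence pattern under the two hypotheses (using 1 − P(present | H) for each absent observation).
  kimberlite pipe: 0.34 × (1 − 0.04) × (1 − 0.65) = 0.11424
  pegmatite: 0.63 × (1 − 0.22) × (1 − 0.13) = 0.42752
Bayes factor = 0.11424 / 0.42752 ≈ 0.267

0.267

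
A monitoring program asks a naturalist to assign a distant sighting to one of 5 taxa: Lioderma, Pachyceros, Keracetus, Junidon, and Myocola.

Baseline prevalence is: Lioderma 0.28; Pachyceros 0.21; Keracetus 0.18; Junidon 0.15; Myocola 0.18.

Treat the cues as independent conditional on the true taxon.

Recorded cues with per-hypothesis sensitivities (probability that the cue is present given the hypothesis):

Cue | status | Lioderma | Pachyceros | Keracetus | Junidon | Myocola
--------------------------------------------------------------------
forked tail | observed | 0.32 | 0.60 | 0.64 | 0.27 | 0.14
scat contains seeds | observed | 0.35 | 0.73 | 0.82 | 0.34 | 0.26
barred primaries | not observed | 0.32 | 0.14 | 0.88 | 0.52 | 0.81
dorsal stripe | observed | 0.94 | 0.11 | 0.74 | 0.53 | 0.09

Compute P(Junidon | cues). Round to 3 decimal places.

By Bayes' rule with conditional independence, the unnormalized weight for each hypothesis is prior × ∏ likelihoods (using 1 − P(present | H) for each absent cue):
  Lioderma: 0.28 × 0.32 × 0.35 × (1 − 0.32) × 0.94 = 0.020045
  Pachyceros: 0.21 × 0.60 × 0.73 × (1 − 0.14) × 0.11 = 0.0087013
  Keracetus: 0.18 × 0.64 × 0.82 × (1 − 0.88) × 0.74 = 0.0083884
  Junidon: 0.15 × 0.27 × 0.34 × (1 − 0.52) × 0.53 = 0.0035031
  Myocola: 0.18 × 0.14 × 0.26 × (1 − 0.81) × 0.09 = 0.00011204
The unnormalized weights sum to 0.04075.
P(Junidon | evidence) = 0.0035031 / 0.04075 ≈ 0.086.

0.086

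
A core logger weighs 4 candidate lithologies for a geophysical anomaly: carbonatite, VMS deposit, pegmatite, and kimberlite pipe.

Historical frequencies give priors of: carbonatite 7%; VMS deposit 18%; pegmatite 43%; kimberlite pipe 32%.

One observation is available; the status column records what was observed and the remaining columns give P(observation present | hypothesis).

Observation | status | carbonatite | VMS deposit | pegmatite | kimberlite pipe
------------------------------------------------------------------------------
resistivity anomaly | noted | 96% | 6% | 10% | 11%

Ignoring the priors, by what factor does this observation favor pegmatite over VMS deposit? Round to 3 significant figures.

The Bayes factor is the ratio of the two likelihoods.
  pegmatite: 0.1
  VMS deposit: 0.06
Bayes factor = 0.1 / 0.06 ≈ 1.67

1.67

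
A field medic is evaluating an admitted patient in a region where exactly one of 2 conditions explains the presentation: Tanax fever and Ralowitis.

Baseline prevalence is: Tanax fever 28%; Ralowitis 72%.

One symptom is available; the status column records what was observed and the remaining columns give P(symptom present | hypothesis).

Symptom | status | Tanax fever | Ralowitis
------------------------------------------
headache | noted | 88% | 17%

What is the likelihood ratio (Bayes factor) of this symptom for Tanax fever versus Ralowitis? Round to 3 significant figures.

5.18

The Bayes factor is the ratio of the two likelihoods.
  Tanax fever: 0.88
  Ralowitis: 0.17
Bayes factor = 0.88 / 0.17 ≈ 5.18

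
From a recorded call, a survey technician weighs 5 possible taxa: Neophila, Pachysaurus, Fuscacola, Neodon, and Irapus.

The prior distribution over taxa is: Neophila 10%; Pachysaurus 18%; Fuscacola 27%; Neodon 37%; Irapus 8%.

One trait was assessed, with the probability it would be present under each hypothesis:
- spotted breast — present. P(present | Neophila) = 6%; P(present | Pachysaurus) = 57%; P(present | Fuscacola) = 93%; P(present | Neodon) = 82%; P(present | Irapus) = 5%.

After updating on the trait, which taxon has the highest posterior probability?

Neodon

Multiply each prior by the likelihood of the trait:
  Neophila: 0.10 × 0.06 = 0.006
  Pachysaurus: 0.18 × 0.57 = 0.1026
  Fuscacola: 0.27 × 0.93 = 0.2511
  Neodon: 0.37 × 0.82 = 0.3034
  Irapus: 0.08 × 0.05 = 0.004
Normalizing constant Z = 0.006 + 0.1026 + 0.2511 + 0.3034 + 0.004 = 0.6671.
P(Neophila | evidence) ≈ 0.006 / 0.6671 ≈ 0.009
P(Pachysaurus | evidence) ≈ 0.1026 / 0.6671 ≈ 0.154
P(Fuscacola | evidence) ≈ 0.2511 / 0.6671 ≈ 0.376
P(Neodon | evidence) ≈ 0.3034 / 0.6671 ≈ 0.455
P(Irapus | evidence) ≈ 0.004 / 0.6671 ≈ 0.006
The largest is 0.455, so Neodon is most probable.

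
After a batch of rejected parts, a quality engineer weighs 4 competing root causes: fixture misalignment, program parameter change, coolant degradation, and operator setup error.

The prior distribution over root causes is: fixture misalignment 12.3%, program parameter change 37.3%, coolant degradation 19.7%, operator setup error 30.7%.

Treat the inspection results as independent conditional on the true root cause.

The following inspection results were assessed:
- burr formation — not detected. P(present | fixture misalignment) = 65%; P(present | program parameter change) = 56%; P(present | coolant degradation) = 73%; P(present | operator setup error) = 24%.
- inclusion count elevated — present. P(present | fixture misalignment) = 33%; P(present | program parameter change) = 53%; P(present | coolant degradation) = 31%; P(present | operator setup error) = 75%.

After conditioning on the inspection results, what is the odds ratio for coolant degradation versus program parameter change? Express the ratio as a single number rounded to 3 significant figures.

The normalizing constant cancels in an odds ratio, so compute prior × likelihood for the two hypotheses only (using 1 − P(present | H) for each absent inspection result):
  coolant degradation: 0.197 × (1 − 0.73) × 0.31 = 0.016489
  program parameter change: 0.373 × (1 − 0.56) × 0.53 = 0.086984
Odds(coolant degradation : program parameter change) = 0.016489 / 0.086984 ≈ 0.190.

0.190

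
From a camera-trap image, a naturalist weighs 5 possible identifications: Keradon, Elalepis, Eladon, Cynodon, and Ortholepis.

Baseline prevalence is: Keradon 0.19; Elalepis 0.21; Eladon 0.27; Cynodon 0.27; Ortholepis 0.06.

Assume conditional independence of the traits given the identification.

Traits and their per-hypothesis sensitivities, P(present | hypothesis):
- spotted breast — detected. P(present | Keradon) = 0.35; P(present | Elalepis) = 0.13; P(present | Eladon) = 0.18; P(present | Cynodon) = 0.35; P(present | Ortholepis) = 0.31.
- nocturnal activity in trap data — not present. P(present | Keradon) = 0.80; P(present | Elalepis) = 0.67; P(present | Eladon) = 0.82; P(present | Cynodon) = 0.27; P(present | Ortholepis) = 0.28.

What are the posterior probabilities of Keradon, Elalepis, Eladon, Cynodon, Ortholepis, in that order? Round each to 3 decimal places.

0.117, 0.079, 0.077, 0.608, 0.118

Multiply each prior by the joint likelihood of the trait pattern (using 1 − P(present | H) for each absent trait):
  Keradon: 0.19 × 0.35 × (1 − 0.80) = 0.0133
  Elalepis: 0.21 × 0.13 × (1 − 0.67) = 0.009009
  Eladon: 0.27 × 0.18 × (1 − 0.82) = 0.008748
  Cynodon: 0.27 × 0.35 × (1 − 0.27) = 0.068985
  Ortholepis: 0.06 × 0.31 × (1 − 0.28) = 0.013392
Normalizing constant Z = 0.0133 + 0.009009 + 0.008748 + 0.068985 + 0.013392 = 0.11343.
P(Keradon | evidence) = 0.0133 / 0.11343 ≈ 0.117
P(Elalepis | evidence) = 0.009009 / 0.11343 ≈ 0.079
P(Eladon | evidence) = 0.008748 / 0.11343 ≈ 0.077
P(Cynodon | evidence) = 0.068985 / 0.11343 ≈ 0.608
P(Ortholepis | evidence) = 0.013392 / 0.11343 ≈ 0.118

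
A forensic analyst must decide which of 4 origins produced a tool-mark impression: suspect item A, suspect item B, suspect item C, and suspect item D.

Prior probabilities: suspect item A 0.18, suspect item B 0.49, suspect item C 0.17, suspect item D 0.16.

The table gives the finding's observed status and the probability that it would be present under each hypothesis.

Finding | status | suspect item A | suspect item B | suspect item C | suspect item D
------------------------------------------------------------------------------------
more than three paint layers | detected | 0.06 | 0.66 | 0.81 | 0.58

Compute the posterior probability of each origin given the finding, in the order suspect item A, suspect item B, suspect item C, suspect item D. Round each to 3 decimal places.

For each hypothesis, the unnormalized posterior weight is prior × likelihood:
  suspect item A: 0.18 × 0.06 = 0.0108
  suspect item B: 0.49 × 0.66 = 0.3234
  suspect item C: 0.17 × 0.81 = 0.1377
  suspect item D: 0.16 × 0.58 = 0.0928
Marginal likelihood of the evidence = 0.5647.
P(suspect item A | evidence) = 0.0108 / 0.5647 ≈ 0.019
P(suspect item B | evidence) = 0.3234 / 0.5647 ≈ 0.573
P(suspect item C | evidence) = 0.1377 / 0.5647 ≈ 0.244
P(suspect item D | evidence) = 0.0928 / 0.5647 ≈ 0.164

0.019, 0.573, 0.244, 0.164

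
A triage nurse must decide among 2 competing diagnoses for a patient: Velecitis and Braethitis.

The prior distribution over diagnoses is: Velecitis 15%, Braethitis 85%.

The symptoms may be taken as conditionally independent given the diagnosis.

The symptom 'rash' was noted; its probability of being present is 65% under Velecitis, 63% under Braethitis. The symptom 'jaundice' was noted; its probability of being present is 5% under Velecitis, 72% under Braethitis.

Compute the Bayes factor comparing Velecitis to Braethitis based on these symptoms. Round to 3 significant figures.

The Bayes factor is the ratio of the joint likelihoods of the symptom pattern under the two hypotheses.
  Velecitis: 0.65 × 0.05 = 0.0325
  Braethitis: 0.63 × 0.72 = 0.4536
Bayes factor = 0.0325 / 0.4536 ≈ 0.0716

0.0716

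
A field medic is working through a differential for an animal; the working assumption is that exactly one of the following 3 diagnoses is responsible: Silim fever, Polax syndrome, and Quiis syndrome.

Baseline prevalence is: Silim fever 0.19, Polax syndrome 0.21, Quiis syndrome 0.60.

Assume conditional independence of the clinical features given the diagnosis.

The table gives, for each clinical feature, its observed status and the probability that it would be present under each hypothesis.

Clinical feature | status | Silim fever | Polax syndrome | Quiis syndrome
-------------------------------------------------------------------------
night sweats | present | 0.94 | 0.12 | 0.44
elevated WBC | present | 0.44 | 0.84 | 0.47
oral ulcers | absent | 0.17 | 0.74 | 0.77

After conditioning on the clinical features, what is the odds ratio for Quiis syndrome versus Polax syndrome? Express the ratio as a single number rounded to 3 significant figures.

5.19

Unnormalized posterior weight (prior times the clinical feature likelihoods) for each of the two hypotheses (using 1 − P(present | H) for each absent clinical feature):
  Quiis syndrome: 0.60 × 0.44 × 0.47 × (1 − 0.77) = 0.028538
  Polax syndrome: 0.21 × 0.12 × 0.84 × (1 − 0.74) = 0.0055037
Odds(Quiis syndrome : Polax syndrome) = 0.028538 / 0.0055037 ≈ 5.19.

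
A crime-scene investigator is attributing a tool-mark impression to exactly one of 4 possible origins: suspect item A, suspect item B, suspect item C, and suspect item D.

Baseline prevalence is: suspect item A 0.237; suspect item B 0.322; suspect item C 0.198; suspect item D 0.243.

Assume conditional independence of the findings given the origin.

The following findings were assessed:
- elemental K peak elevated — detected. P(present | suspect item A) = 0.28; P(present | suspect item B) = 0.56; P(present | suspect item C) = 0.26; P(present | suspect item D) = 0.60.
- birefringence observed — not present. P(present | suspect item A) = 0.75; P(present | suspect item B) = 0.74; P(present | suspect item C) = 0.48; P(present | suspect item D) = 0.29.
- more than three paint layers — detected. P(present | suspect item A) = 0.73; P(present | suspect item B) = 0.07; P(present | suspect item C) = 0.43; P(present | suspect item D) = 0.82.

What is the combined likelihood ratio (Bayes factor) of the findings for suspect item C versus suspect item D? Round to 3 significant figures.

The Bayes factor is the ratio of the joint likelihoods of the evidence pattern under the two hypotheses (using 1 − P(present | H) for each absent finding).
  suspect item C: 0.26 × (1 − 0.48) × 0.43 = 0.058136
  suspect item D: 0.60 × (1 − 0.29) × 0.82 = 0.34932
Bayes factor = 0.058136 / 0.34932 ≈ 0.166

0.166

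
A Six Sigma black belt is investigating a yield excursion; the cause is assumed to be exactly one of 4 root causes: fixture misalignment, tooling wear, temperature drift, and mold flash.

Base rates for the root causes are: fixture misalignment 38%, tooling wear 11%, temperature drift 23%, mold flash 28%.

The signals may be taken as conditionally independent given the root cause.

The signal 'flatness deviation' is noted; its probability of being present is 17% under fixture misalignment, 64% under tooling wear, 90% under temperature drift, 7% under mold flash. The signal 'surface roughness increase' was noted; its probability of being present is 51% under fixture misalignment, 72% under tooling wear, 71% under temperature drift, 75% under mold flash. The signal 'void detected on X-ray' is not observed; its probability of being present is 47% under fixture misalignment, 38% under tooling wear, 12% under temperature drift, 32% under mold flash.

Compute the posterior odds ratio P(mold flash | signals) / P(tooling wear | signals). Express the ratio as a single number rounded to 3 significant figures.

Unnormalized posterior weight (prior times the signal likelihoods) for each of the two hypotheses (using 1 − P(present | H) for each absent signal):
  mold flash: 0.28 × 0.07 × 0.75 × (1 − 0.32) = 0.009996
  tooling wear: 0.11 × 0.64 × 0.72 × (1 − 0.38) = 0.031427
Odds(mold flash : tooling wear) = 0.009996 / 0.031427 ≈ 0.318.

0.318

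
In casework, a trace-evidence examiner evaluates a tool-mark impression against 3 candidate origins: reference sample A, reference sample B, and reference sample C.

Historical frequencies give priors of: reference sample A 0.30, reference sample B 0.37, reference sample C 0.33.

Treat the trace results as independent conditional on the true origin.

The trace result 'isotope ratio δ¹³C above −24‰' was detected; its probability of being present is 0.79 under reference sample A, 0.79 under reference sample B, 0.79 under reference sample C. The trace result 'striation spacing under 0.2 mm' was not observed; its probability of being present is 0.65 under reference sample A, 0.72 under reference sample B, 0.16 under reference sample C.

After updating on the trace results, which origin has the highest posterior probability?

Multiply each prior by the joint likelihood of the trace result pattern (using 1 − P(present | H) for each absent trace result):
  reference sample A: 0.30 × 0.79 × (1 − 0.65) = 0.08295
  reference sample B: 0.37 × 0.79 × (1 − 0.72) = 0.081844
  reference sample C: 0.33 × 0.79 × (1 − 0.16) = 0.21899
The unnormalized weights sum to 0.38378.
P(reference sample A | evidence) ≈ 0.08295 / 0.38378 ≈ 0.216
P(reference sample B | evidence) ≈ 0.081844 / 0.38378 ≈ 0.213
P(reference sample C | evidence) ≈ 0.21899 / 0.38378 ≈ 0.571
The largest is 0.571, so reference sample C is most probable.

reference sample C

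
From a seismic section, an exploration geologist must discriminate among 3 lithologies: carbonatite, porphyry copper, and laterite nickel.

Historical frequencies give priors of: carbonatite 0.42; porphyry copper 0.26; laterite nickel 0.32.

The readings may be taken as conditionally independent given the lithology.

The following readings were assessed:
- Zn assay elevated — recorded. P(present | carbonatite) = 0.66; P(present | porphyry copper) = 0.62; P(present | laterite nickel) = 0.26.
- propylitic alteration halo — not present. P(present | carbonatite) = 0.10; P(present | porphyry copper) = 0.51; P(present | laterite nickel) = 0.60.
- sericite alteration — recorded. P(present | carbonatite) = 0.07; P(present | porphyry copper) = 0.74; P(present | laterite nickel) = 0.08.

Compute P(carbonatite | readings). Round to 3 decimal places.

0.222

For each hypothesis, the unnormalized posterior weight is prior × product of the reading likelihoods (using 1 − P(present | H) for each absent reading):
  carbonatite: 0.42 × 0.66 × (1 − 0.10) × 0.07 = 0.017464
  porphyry copper: 0.26 × 0.62 × (1 − 0.51) × 0.74 = 0.058451
  laterite nickel: 0.32 × 0.26 × (1 − 0.60) × 0.08 = 0.0026624
The unnormalized weights sum to 0.078577.
P(carbonatite | evidence) = 0.017464 / 0.078577 ≈ 0.222.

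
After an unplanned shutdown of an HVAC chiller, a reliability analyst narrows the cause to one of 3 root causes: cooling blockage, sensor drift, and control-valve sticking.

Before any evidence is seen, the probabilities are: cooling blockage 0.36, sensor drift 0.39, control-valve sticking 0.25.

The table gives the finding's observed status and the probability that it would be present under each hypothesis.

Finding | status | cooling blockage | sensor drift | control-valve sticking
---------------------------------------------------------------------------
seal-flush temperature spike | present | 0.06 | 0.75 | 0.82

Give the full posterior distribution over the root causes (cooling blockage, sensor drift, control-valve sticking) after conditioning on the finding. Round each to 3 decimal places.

Multiply each prior by the likelihood of the finding:
  cooling blockage: 0.36 × 0.06 = 0.0216
  sensor drift: 0.39 × 0.75 = 0.2925
  control-valve sticking: 0.25 × 0.82 = 0.205
Normalizing constant Z = 0.0216 + 0.2925 + 0.205 = 0.5191.
P(cooling blockage | evidence) = 0.0216 / 0.5191 ≈ 0.042
P(sensor drift | evidence) = 0.2925 / 0.5191 ≈ 0.563
P(control-valve sticking | evidence) = 0.205 / 0.5191 ≈ 0.395

0.042, 0.563, 0.395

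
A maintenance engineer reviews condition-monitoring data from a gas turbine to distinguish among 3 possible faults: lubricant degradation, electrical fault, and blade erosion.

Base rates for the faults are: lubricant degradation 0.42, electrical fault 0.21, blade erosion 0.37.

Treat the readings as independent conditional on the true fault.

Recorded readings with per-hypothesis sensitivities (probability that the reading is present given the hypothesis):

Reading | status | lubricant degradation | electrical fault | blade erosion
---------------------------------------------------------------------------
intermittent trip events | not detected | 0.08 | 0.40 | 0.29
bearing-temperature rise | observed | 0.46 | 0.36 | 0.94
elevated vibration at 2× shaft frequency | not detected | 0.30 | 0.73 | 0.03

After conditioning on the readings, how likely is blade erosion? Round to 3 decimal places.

For each hypothesis, the unnormalized posterior weight is prior × product of the reading likelihoods (using 1 − P(present | H) for each absent reading):
  lubricant degradation: 0.42 × (1 − 0.08) × 0.46 × (1 − 0.30) = 0.12442
  electrical fault: 0.21 × (1 − 0.40) × 0.36 × (1 − 0.73) = 0.012247
  blade erosion: 0.37 × (1 − 0.29) × 0.94 × (1 − 0.03) = 0.23953
Normalizing constant Z = 0.12442 + 0.012247 + 0.23953 = 0.3762.
P(blade erosion | evidence) = 0.23953 / 0.3762 ≈ 0.637.

0.637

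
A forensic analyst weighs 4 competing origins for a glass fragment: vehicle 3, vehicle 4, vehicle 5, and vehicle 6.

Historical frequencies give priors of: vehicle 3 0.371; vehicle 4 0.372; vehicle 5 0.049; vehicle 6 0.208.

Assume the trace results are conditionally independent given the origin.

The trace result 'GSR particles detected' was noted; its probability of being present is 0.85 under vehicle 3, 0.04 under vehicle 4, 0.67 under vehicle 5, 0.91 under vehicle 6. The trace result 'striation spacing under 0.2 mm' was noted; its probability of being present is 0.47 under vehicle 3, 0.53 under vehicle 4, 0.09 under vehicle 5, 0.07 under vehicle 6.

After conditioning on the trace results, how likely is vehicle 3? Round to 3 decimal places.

0.860

Multiply each prior by the joint likelihood of the trace result pattern:
  vehicle 3: 0.371 × 0.85 × 0.47 = 0.14821
  vehicle 4: 0.372 × 0.04 × 0.53 = 0.0078864
  vehicle 5: 0.049 × 0.67 × 0.09 = 0.0029547
  vehicle 6: 0.208 × 0.91 × 0.07 = 0.01325
Normalizing constant Z = 0.14821 + 0.0078864 + 0.0029547 + 0.01325 = 0.17231.
P(vehicle 3 | evidence) = 0.14821 / 0.17231 ≈ 0.860.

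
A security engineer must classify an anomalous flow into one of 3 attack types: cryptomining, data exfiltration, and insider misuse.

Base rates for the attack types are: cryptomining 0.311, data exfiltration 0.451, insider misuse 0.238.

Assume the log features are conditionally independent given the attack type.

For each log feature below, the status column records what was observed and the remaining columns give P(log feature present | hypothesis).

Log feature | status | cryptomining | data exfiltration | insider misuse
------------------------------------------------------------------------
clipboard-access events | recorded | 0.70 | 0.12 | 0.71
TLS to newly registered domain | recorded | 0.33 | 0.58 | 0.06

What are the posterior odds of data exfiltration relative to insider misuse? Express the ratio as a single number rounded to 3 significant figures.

3.10

Posterior odds equal prior odds times the likelihood ratio; only the two competing hypotheses matter.
  data exfiltration: 0.451 × 0.12 × 0.58 = 0.03139
  insider misuse: 0.238 × 0.71 × 0.06 = 0.010139
Posterior odds = 0.03139 / 0.010139 ≈ 3.10.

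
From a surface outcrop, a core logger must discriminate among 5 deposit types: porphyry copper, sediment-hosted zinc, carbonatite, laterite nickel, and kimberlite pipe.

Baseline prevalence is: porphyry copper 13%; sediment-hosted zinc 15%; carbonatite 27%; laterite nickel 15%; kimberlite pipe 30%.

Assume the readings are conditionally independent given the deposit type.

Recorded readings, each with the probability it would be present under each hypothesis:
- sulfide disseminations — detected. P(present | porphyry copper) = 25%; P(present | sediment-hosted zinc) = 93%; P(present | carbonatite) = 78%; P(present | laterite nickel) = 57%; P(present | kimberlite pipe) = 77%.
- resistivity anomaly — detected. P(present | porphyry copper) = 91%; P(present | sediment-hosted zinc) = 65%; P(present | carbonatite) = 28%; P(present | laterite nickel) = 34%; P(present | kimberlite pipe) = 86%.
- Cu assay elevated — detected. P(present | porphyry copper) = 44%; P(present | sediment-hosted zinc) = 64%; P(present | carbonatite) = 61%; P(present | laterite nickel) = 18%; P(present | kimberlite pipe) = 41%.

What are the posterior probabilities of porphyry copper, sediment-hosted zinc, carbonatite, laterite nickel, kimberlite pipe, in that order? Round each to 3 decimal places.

0.067, 0.300, 0.186, 0.027, 0.421

By Bayes' rule with conditional independence, the unnormalized weight for each hypothesis is prior × ∏ likelihoods:
  porphyry copper: 0.13 × 0.25 × 0.91 × 0.44 = 0.013013
  sediment-hosted zinc: 0.15 × 0.93 × 0.65 × 0.64 = 0.058032
  carbonatite: 0.27 × 0.78 × 0.28 × 0.61 = 0.03597
  laterite nickel: 0.15 × 0.57 × 0.34 × 0.18 = 0.0052326
  kimberlite pipe: 0.30 × 0.77 × 0.86 × 0.41 = 0.081451
Marginal likelihood of the evidence = 0.1937.
P(porphyry copper | evidence) = 0.013013 / 0.1937 ≈ 0.067
P(sediment-hosted zinc | evidence) = 0.058032 / 0.1937 ≈ 0.300
P(carbonatite | evidence) = 0.03597 / 0.1937 ≈ 0.186
P(laterite nickel | evidence) = 0.0052326 / 0.1937 ≈ 0.027
P(kimberlite pipe | evidence) = 0.081451 / 0.1937 ≈ 0.421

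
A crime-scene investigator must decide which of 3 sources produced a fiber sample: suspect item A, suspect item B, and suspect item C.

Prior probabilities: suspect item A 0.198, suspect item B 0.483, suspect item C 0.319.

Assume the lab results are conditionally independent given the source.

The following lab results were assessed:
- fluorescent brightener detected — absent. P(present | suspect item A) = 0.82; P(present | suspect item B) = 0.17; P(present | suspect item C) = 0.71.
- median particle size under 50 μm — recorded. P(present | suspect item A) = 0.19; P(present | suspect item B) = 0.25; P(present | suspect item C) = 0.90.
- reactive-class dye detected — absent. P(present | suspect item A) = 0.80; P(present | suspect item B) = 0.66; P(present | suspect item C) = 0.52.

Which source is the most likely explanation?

By Bayes' rule with conditional independence, the unnormalized weight for each hypothesis is prior × ∏ likelihoods (using 1 − P(present | H) for each absent lab result):
  suspect item A: 0.198 × (1 − 0.82) × 0.19 × (1 − 0.80) = 0.0013543
  suspect item B: 0.483 × (1 − 0.17) × 0.25 × (1 − 0.66) = 0.034076
  suspect item C: 0.319 × (1 − 0.71) × 0.90 × (1 − 0.52) = 0.039964
Marginal likelihood of the evidence = 0.075394.
P(suspect item A | evidence) ≈ 0.0013543 / 0.075394 ≈ 0.018
P(suspect item B | evidence) ≈ 0.034076 / 0.075394 ≈ 0.452
P(suspect item C | evidence) ≈ 0.039964 / 0.075394 ≈ 0.530
The largest is 0.530, so suspect item C is most probable.

suspect item C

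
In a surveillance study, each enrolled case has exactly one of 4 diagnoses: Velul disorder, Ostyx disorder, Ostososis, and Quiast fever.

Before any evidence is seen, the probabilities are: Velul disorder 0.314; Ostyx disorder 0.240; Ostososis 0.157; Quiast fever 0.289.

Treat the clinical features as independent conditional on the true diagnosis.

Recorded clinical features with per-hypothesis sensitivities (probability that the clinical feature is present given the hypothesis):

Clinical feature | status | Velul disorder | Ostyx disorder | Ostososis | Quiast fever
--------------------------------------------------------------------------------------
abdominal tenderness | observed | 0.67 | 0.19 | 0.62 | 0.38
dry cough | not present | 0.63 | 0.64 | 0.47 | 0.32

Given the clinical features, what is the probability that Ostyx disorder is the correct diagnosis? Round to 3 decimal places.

For each hypothesis, the unnormalized posterior weight is prior × product of the clinical feature likelihoods (using 1 − P(present | H) for each absent clinical feature):
  Velul disorder: 0.314 × 0.67 × (1 − 0.63) = 0.077841
  Ostyx disorder: 0.240 × 0.19 × (1 − 0.64) = 0.016416
  Ostososis: 0.157 × 0.62 × (1 − 0.47) = 0.05159
  Quiast fever: 0.289 × 0.38 × (1 − 0.32) = 0.074678
Normalizing constant Z = 0.077841 + 0.016416 + 0.05159 + 0.074678 = 0.22052.
P(Ostyx disorder | evidence) = 0.016416 / 0.22052 ≈ 0.074.

0.074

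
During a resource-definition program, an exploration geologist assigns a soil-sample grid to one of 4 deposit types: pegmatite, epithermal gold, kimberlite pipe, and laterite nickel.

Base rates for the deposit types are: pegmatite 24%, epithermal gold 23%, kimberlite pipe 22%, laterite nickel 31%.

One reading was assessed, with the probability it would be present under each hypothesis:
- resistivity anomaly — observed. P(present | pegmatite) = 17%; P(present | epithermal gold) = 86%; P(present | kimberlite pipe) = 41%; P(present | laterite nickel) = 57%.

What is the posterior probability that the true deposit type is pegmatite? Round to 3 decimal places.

Multiply each prior by the likelihood of the reading:
  pegmatite: 0.24 × 0.17 = 0.0408
  epithermal gold: 0.23 × 0.86 = 0.1978
  kimberlite pipe: 0.22 × 0.41 = 0.0902
  laterite nickel: 0.31 × 0.57 = 0.1767
Marginal likelihood of the evidence = 0.5055.
P(pegmatite | evidence) = 0.0408 / 0.5055 ≈ 0.081.

0.081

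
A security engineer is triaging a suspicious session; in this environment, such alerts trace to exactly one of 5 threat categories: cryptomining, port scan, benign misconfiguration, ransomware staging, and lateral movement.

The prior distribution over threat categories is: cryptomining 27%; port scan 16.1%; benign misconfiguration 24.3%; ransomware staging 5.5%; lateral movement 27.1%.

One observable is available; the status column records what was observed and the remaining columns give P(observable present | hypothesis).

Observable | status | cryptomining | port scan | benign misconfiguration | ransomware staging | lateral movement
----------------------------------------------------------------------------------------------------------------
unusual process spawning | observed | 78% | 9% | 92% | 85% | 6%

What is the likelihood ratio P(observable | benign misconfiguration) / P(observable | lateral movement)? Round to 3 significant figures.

Likelihood of this observable under each hypothesis:
  benign misconfiguration: 0.92
  lateral movement: 0.06
Bayes factor = 0.92 / 0.06 ≈ 15.3

15.3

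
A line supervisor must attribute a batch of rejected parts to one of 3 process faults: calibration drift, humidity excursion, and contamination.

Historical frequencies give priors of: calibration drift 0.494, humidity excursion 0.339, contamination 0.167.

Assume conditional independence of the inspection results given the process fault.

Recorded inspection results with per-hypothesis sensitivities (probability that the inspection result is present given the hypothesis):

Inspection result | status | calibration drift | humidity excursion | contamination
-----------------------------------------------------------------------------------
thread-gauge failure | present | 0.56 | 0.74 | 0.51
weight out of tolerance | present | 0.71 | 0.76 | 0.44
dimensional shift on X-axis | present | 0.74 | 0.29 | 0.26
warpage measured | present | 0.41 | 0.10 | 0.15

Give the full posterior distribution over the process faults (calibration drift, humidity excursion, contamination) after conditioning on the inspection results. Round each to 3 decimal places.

0.895, 0.083, 0.022

By Bayes' rule with conditional independence, the unnormalized weight for each hypothesis is prior × ∏ likelihoods:
  calibration drift: 0.494 × 0.56 × 0.71 × 0.74 × 0.41 = 0.059592
  humidity excursion: 0.339 × 0.74 × 0.76 × 0.29 × 0.10 = 0.005529
  contamination: 0.167 × 0.51 × 0.44 × 0.26 × 0.15 = 0.0014615
The unnormalized weights sum to 0.066583.
P(calibration drift | evidence) = 0.059592 / 0.066583 ≈ 0.895
P(humidity excursion | evidence) = 0.005529 / 0.066583 ≈ 0.083
P(contamination | evidence) = 0.0014615 / 0.066583 ≈ 0.022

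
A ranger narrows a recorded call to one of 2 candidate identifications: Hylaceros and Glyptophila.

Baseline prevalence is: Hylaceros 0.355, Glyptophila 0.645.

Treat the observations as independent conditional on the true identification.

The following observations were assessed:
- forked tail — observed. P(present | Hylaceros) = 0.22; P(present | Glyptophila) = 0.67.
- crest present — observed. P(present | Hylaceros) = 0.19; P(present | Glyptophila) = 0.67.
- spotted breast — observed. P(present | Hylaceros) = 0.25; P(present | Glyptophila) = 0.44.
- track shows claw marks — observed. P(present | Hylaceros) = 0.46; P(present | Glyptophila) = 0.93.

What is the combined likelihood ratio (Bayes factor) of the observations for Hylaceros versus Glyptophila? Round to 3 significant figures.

0.0262

Take the product of per-observation likelihoods under each hypothesis, then divide.
  Hylaceros: 0.22 × 0.19 × 0.25 × 0.46 = 0.004807
  Glyptophila: 0.67 × 0.67 × 0.44 × 0.93 = 0.18369
Bayes factor = 0.004807 / 0.18369 ≈ 0.0262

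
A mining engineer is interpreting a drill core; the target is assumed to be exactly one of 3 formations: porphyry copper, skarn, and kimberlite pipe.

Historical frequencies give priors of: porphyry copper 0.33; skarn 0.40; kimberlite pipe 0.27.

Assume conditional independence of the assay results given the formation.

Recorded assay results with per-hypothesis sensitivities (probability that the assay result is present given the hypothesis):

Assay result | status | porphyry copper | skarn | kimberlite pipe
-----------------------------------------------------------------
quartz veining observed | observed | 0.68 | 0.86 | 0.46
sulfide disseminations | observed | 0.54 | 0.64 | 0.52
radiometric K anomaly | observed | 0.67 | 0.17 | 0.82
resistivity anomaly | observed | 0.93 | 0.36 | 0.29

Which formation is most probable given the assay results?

porphyry copper

Multiply each prior by the joint likelihood of the assay result pattern:
  porphyry copper: 0.33 × 0.68 × 0.54 × 0.67 × 0.93 = 0.075505
  skarn: 0.40 × 0.86 × 0.64 × 0.17 × 0.36 = 0.013474
  kimberlite pipe: 0.27 × 0.46 × 0.52 × 0.82 × 0.29 = 0.015358
Marginal likelihood of the evidence = 0.10434.
P(porphyry copper | evidence) ≈ 0.075505 / 0.10434 ≈ 0.724
P(skarn | evidence) ≈ 0.013474 / 0.10434 ≈ 0.129
P(kimberlite pipe | evidence) ≈ 0.015358 / 0.10434 ≈ 0.147
The largest is 0.724, so porphyry copper is most probable.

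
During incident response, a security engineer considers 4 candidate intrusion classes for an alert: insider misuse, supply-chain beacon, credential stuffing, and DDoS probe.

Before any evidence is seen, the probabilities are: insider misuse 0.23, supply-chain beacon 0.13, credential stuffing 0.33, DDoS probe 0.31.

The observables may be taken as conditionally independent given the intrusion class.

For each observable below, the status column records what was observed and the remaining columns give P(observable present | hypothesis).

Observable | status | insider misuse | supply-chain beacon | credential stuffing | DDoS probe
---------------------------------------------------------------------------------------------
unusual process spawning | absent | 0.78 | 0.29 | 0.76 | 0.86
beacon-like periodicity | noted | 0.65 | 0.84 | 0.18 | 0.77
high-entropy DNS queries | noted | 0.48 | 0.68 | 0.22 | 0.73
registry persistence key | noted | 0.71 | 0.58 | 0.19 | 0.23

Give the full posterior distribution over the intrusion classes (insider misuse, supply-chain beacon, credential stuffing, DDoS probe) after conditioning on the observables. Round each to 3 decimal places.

0.234, 0.637, 0.012, 0.117

Multiply each prior by the joint likelihood of the observable pattern (using 1 − P(present | H) for each absent observable):
  insider misuse: 0.23 × (1 − 0.78) × 0.65 × 0.48 × 0.71 = 0.011209
  supply-chain beacon: 0.13 × (1 − 0.29) × 0.84 × 0.68 × 0.58 = 0.030579
  credential stuffing: 0.33 × (1 − 0.76) × 0.18 × 0.22 × 0.19 = 0.0005959
  DDoS probe: 0.31 × (1 − 0.86) × 0.77 × 0.73 × 0.23 = 0.0056109
Normalizing constant Z = 0.011209 + 0.030579 + 0.0005959 + 0.0056109 = 0.047994.
P(insider misuse | evidence) = 0.011209 / 0.047994 ≈ 0.234
P(supply-chain beacon | evidence) = 0.030579 / 0.047994 ≈ 0.637
P(credential stuffing | evidence) = 0.0005959 / 0.047994 ≈ 0.012
P(DDoS probe | evidence) = 0.0056109 / 0.047994 ≈ 0.117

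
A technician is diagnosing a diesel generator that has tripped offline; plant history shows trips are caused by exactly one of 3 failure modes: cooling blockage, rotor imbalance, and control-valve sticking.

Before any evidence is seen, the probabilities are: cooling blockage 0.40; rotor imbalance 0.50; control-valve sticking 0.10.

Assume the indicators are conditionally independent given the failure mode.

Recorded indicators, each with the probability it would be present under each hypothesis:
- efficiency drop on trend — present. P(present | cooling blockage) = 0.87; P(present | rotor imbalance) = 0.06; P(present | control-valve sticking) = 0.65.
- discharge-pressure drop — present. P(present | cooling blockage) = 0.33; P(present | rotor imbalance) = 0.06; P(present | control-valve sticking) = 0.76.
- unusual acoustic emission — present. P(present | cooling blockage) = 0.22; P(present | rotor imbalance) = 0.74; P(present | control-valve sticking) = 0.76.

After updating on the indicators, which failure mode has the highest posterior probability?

By Bayes' rule with conditional independence, the unnormalized weight for each hypothesis is prior × ∏ likelihoods:
  cooling blockage: 0.40 × 0.87 × 0.33 × 0.22 = 0.025265
  rotor imbalance: 0.50 × 0.06 × 0.06 × 0.74 = 0.001332
  control-valve sticking: 0.10 × 0.65 × 0.76 × 0.76 = 0.037544
Marginal likelihood of the evidence = 0.064141.
P(cooling blockage | evidence) ≈ 0.025265 / 0.064141 ≈ 0.394
P(rotor imbalance | evidence) ≈ 0.001332 / 0.064141 ≈ 0.021
P(control-valve sticking | evidence) ≈ 0.037544 / 0.064141 ≈ 0.585
The largest is 0.585, so control-valve sticking is most probable.

control-valve sticking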